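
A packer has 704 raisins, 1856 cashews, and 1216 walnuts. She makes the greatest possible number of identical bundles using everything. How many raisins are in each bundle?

Number of bundles = gcd(704, 1856, 1216).
704 = 2^6 × 11
1856 = 2^6 × 29
1216 = 2^6 × 19
gcd(704, 1856, 1216) = 2^6 = 64.
raisins per bundle = 704 / 64 = 11.

11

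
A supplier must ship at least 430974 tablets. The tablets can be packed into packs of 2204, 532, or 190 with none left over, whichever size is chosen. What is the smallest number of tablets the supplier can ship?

The number of tablets must be a common multiple of 2204, 532, and 190, so a multiple of their LCM.
2204 = 2^2 × 19 × 29
532 = 2^2 × 7 × 19
190 = 2 × 5 × 19
LCM(2204, 532, 190) = 2^2 × 5 × 7 × 19 × 29 = 77140.
Smallest multiple of 77140 that is ≥ 430974: ⌈430974/77140⌉ × 77140 = 6 × 77140 = 462840.

462840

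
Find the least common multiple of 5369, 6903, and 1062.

96642

5369 = 7 × 13 × 59
6903 = 3^2 × 13 × 59
1062 = 2 × 3^2 × 59
LCM(5369, 6903, 1062) = 2 × 3^2 × 7 × 13 × 59 = 96642.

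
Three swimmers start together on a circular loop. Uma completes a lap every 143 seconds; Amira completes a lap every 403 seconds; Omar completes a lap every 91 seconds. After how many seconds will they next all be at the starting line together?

They coincide at every common multiple of the periods; the first is the LCM.
143 = 11 × 13
403 = 13 × 31
91 = 7 × 13
LCM(143, 403, 91) = 7 × 11 × 13 × 31 = 31031.

31031 seconds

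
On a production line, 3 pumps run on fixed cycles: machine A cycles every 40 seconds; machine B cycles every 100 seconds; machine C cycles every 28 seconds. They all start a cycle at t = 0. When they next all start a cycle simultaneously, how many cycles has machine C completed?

They are all back at their starting positions together after one LCM of the periods.
40 = 2^3 × 5
100 = 2^2 × 5^2
28 = 2^2 × 7
LCM(40, 100, 28) = 2^3 × 5^2 × 7 = 1400.
Cycles for period 28: 1400 / 28 = 50.

50 cycles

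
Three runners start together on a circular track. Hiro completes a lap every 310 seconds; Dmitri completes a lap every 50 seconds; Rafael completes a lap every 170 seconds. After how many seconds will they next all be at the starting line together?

26350 seconds

They coincide at every common multiple of the periods; the first is the LCM.
310 = 2 × 5 × 31
50 = 2 × 5^2
170 = 2 × 5 × 17
LCM(310, 50, 170) = 2 × 5^2 × 17 × 31 = 26350.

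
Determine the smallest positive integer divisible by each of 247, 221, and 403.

247 = 13 × 19
221 = 13 × 17
403 = 13 × 31
LCM(247, 221, 403) = 13 × 17 × 19 × 31 = 130169.

130169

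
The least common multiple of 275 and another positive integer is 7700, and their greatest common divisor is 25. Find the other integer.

gcd × lcm = product of the two integers, so the other integer is (25 × 7700) / 275 = 700.

700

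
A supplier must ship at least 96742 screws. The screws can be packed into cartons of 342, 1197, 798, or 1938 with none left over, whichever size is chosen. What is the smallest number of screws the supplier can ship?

122094

The number of screws must be a common multiple of 342, 1197, 798, and 1938, so a multiple of their LCM.
342 = 2 × 3^2 × 19
1197 = 3^2 × 7 × 19
798 = 2 × 3 × 7 × 19
1938 = 2 × 3 × 17 × 19
LCM(342, 1197, 798, 1938) = 2 × 3^2 × 7 × 17 × 19 = 40698.
Smallest multiple of 40698 that is ≥ 96742: ⌈96742/40698⌉ × 40698 = 3 × 40698 = 122094.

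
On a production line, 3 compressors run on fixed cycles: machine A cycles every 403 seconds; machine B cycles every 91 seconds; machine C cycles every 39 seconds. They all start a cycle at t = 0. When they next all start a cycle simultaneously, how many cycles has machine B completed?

They are all back at their starting positions together after one LCM of the periods.
403 = 13 × 31
91 = 7 × 13
39 = 3 × 13
LCM(403, 91, 39) = 3 × 7 × 13 × 31 = 8463.
Cycles for period 91: 8463 / 91 = 93.

93 cycles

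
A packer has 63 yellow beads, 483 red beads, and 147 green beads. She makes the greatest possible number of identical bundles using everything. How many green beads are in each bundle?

Number of bundles = gcd(63, 483, 147).
63 = 3^2 × 7
483 = 3 × 7 × 23
147 = 3 × 7^2
gcd(63, 483, 147) = 3 × 7 = 21.
green beads per bundle = 147 / 21 = 7.

7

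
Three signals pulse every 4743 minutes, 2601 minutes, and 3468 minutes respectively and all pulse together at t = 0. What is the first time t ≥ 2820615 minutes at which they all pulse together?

Joint pulses occur at multiples of LCM(4743, 2601, 3468).
4743 = 3^2 × 17 × 31
2601 = 3^2 × 17^2
3468 = 2^2 × 3 × 17^2
LCM(4743, 2601, 3468) = 2^2 × 3^2 × 17^2 × 31 = 322524.
Smallest multiple of 322524 that is ≥ 2820615: ⌈2820615/322524⌉ × 322524 = 9 × 322524 = 2902716.

2902716 minutes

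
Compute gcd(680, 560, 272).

8

680 = 2^3 × 5 × 17
560 = 2^4 × 5 × 7
272 = 2^4 × 17
gcd(680, 560, 272) = 2^3 = 8.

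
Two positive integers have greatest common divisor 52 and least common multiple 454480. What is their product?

23632960

For any two positive integers, gcd × lcm = product = 52 × 454480 = 23632960.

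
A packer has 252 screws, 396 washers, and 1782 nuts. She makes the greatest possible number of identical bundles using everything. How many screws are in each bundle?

14

Number of bundles = gcd(252, 396, 1782).
252 = 2^2 × 3^2 × 7
396 = 2^2 × 3^2 × 11
1782 = 2 × 3^4 × 11
gcd(252, 396, 1782) = 2 × 3^2 = 18.
screws per bundle = 252 / 18 = 14.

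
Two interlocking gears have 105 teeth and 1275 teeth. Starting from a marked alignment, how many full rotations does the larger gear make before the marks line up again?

7 rotations

All finish a whole number of cycles simultaneously at t = LCM of the periods.
105 = 3 × 5 × 7
1275 = 3 × 5^2 × 17
LCM(105, 1275) = 3 × 5^2 × 7 × 17 = 8925.
Rotations for period 1275: 8925 / 1275 = 7.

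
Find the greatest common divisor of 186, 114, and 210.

6

186 = 2 × 3 × 31
114 = 2 × 3 × 19
210 = 2 × 3 × 5 × 7
gcd(186, 114, 210) = 2 × 3 = 6.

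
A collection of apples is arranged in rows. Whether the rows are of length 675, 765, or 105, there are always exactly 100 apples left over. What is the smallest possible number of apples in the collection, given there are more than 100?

80425

N − 100 must be a common multiple of 675, 765, and 105.
675 = 3^3 × 5^2
765 = 3^2 × 5 × 17
105 = 3 × 5 × 7
LCM(675, 765, 105) = 3^3 × 5^2 × 7 × 17 = 80325.
Smallest N > 100 is LCM + 100 = 80325 + 100 = 80425.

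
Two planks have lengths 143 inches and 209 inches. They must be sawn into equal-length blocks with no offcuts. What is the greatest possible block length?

11 inches

This is the greatest common divisor of 143 and 209.
143 = 11 × 13
209 = 11 × 19
gcd(143, 209) = 11.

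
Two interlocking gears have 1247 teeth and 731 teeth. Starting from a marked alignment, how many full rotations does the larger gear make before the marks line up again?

17 rotations

The first common completion time is the LCM of the periods.
1247 = 29 × 43
731 = 17 × 43
LCM(1247, 731) = 17 × 29 × 43 = 21199.
Rotations for period 1247: 21199 / 1247 = 17.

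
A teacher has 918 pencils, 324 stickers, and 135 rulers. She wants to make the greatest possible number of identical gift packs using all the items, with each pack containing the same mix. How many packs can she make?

The pack count must divide each quantity, so the greatest is gcd(918, 324, 135).
918 = 2 × 3^3 × 17
324 = 2^2 × 3^4
135 = 3^3 × 5
gcd(918, 324, 135) = 3^3 = 27.

27 packs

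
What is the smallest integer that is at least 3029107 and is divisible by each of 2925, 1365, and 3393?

The integer must be a common multiple of 2925, 1365, and 3393, so a multiple of their LCM.
2925 = 3^2 × 5^2 × 13
1365 = 3 × 5 × 7 × 13
3393 = 3^2 × 13 × 29
LCM(2925, 1365, 3393) = 3^2 × 5^2 × 7 × 13 × 29 = 593775.
Smallest multiple of 593775 that is ≥ 3029107: ⌈3029107/593775⌉ × 593775 = 6 × 593775 = 3562650.

3562650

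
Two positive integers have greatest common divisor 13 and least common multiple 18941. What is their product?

246233

For any two positive integers, gcd × lcm = product = 13 × 18941 = 246233.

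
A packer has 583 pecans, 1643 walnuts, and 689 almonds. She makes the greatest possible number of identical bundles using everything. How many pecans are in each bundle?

Number of bundles = gcd(583, 1643, 689).
583 = 11 × 53
1643 = 31 × 53
689 = 13 × 53
gcd(583, 1643, 689) = 53.
pecans per bundle = 583 / 53 = 11.

11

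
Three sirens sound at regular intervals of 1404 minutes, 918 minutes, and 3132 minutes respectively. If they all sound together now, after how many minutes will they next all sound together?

692172 minutes

We need the least common multiple of the intervals.
1404 = 2^2 × 3^3 × 13
918 = 2 × 3^3 × 17
3132 = 2^2 × 3^3 × 29
LCM(1404, 918, 3132) = 2^2 × 3^3 × 13 × 17 × 29 = 692172.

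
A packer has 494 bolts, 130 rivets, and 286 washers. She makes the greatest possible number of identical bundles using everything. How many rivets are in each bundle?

5

Number of bundles = gcd(494, 130, 286).
494 = 2 × 13 × 19
130 = 2 × 5 × 13
286 = 2 × 11 × 13
gcd(494, 130, 286) = 2 × 13 = 26.
rivets per bundle = 130 / 26 = 5.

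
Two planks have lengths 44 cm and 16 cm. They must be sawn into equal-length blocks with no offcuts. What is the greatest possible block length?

4 cm

The block length must divide every plank, so the greatest is gcd(44, 16).
44 = 2^2 × 11
16 = 2^4
gcd(44, 16) = 2^2 = 4.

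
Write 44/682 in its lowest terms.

2/31

44 = 2^2 × 11
682 = 2 × 11 × 31
gcd(44, 682) = 2 × 11 = 22.
Divide numerator and denominator by 22: 44/682 = 2/31.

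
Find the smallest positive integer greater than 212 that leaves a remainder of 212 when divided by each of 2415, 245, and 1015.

N − 212 must be a common multiple of 2415, 245, and 1015.
2415 = 3 × 5 × 7 × 23
245 = 5 × 7^2
1015 = 5 × 7 × 29
LCM(2415, 245, 1015) = 3 × 5 × 7^2 × 23 × 29 = 490245.
Smallest N > 212 is LCM + 212 = 490245 + 212 = 490457.

490457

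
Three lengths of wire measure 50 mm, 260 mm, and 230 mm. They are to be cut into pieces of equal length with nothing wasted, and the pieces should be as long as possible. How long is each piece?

Each piece length must divide every original length, so the longest possible is gcd(50, 260, 230).
50 = 2 × 5^2
260 = 2^2 × 5 × 13
230 = 2 × 5 × 23
gcd(50, 260, 230) = 2 × 5 = 10.

10 mm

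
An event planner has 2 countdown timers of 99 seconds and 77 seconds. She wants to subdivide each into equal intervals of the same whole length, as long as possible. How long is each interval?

11 seconds

By the Euclidean algorithm:
99 = 1 × 77 + 22
77 = 3 × 22 + 11
22 = 2 × 11 + 0
gcd(99, 77) = 11.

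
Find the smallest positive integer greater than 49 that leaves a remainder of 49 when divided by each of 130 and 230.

3039

N − 49 must be a common multiple of 130 and 230.
130 = 2 × 5 × 13
230 = 2 × 5 × 23
LCM(130, 230) = 2 × 5 × 13 × 23 = 2990.
Smallest N > 49 is LCM + 49 = 2990 + 49 = 3039.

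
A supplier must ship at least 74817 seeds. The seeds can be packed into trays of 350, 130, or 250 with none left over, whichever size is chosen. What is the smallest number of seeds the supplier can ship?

The number of seeds must be a common multiple of 350, 130, and 250, so a multiple of their LCM.
350 = 2 × 5^2 × 7
130 = 2 × 5 × 13
250 = 2 × 5^3
LCM(350, 130, 250) = 2 × 5^3 × 7 × 13 = 22750.
Smallest multiple of 22750 that is ≥ 74817: ⌈74817/22750⌉ × 22750 = 4 × 22750 = 91000.

91000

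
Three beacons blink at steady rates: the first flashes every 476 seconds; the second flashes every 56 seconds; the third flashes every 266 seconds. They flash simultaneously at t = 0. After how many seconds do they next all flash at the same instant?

We need the least common multiple of the intervals.
476 = 2^2 × 7 × 17
56 = 2^3 × 7
266 = 2 × 7 × 19
LCM(476, 56, 266) = 2^3 × 7 × 17 × 19 = 18088.

18088 seconds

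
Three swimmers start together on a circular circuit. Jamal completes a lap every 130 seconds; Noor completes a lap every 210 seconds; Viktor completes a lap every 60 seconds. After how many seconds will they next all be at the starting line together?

5460 seconds

The first simultaneous occurrence is after LCM of the individual periods.
130 = 2 × 5 × 13
210 = 2 × 3 × 5 × 7
60 = 2^2 × 3 × 5
LCM(130, 210, 60) = 2^2 × 3 × 5 × 7 × 13 = 5460.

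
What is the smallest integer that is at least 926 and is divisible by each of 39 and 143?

1287

The integer must be a common multiple of 39 and 143, so a multiple of their LCM.
39 = 3 × 13
143 = 11 × 13
LCM(39, 143) = 3 × 11 × 13 = 429.
Smallest multiple of 429 that is ≥ 926: ⌈926/429⌉ × 429 = 3 × 429 = 1287.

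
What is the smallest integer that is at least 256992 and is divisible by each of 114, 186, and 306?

The integer must be a common multiple of 114, 186, and 306, so a multiple of their LCM.
114 = 2 × 3 × 19
186 = 2 × 3 × 31
306 = 2 × 3^2 × 17
LCM(114, 186, 306) = 2 × 3^2 × 17 × 19 × 31 = 180234.
Smallest multiple of 180234 that is ≥ 256992: ⌈256992/180234⌉ × 180234 = 2 × 180234 = 360468.

360468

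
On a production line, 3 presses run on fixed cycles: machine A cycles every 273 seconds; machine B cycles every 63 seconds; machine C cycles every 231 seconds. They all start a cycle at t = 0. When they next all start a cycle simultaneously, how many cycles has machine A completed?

33 cycles

All finish a whole number of cycles simultaneously at t = LCM of the periods.
273 = 3 × 7 × 13
63 = 3^2 × 7
231 = 3 × 7 × 11
LCM(273, 63, 231) = 3^2 × 7 × 11 × 13 = 9009.
Cycles for period 273: 9009 / 273 = 33.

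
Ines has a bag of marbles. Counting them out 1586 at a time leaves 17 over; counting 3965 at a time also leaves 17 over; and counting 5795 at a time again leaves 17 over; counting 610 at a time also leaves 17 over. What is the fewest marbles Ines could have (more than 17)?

150687

N − 17 must be a common multiple of 1586, 3965, 5795, and 610.
1586 = 2 × 13 × 61
3965 = 5 × 13 × 61
5795 = 5 × 19 × 61
610 = 2 × 5 × 61
LCM(1586, 3965, 5795, 610) = 2 × 5 × 13 × 19 × 61 = 150670.
Smallest N > 17 is LCM + 17 = 150670 + 17 = 150687.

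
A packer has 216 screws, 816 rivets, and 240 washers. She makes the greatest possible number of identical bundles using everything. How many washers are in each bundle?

10

Number of bundles = gcd(216, 816, 240).
216 = 2^3 × 3^3
816 = 2^4 × 3 × 17
240 = 2^4 × 3 × 5
gcd(216, 816, 240) = 2^3 × 3 = 24.
washers per bundle = 240 / 24 = 10.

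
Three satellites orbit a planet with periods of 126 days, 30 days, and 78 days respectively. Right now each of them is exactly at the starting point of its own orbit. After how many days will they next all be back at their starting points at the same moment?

8190 days

The first simultaneous occurrence is after LCM of the individual periods.
126 = 2 × 3^2 × 7
30 = 2 × 3 × 5
78 = 2 × 3 × 13
LCM(126, 30, 78) = 2 × 3^2 × 5 × 7 × 13 = 8190.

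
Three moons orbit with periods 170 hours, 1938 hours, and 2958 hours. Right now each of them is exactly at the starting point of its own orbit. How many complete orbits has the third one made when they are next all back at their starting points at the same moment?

95 orbits

The first common completion time is the LCM of the periods.
170 = 2 × 5 × 17
1938 = 2 × 3 × 17 × 19
2958 = 2 × 3 × 17 × 29
LCM(170, 1938, 2958) = 2 × 3 × 5 × 17 × 19 × 29 = 281010.
Orbits for period 2958: 281010 / 2958 = 95.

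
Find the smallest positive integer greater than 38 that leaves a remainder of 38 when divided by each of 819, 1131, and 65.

118793

N − 38 must be a common multiple of 819, 1131, and 65.
819 = 3^2 × 7 × 13
1131 = 3 × 13 × 29
65 = 5 × 13
LCM(819, 1131, 65) = 3^2 × 5 × 7 × 13 × 29 = 118755.
Smallest N > 38 is LCM + 38 = 118755 + 38 = 118793.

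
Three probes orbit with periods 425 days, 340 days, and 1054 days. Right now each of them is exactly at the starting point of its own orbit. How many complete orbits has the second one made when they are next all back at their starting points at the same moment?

155 orbits

All finish a whole number of cycles simultaneously at t = LCM of the periods.
425 = 5^2 × 17
340 = 2^2 × 5 × 17
1054 = 2 × 17 × 31
LCM(425, 340, 1054) = 2^2 × 5^2 × 17 × 31 = 52700.
Orbits for period 340: 52700 / 340 = 155.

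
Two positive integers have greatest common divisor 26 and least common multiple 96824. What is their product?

2517424

For any two positive integers, gcd × lcm = product = 26 × 96824 = 2517424.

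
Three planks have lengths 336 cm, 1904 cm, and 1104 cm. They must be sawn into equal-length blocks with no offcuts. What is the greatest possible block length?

The block length must divide every plank, so the greatest is gcd(336, 1904, 1104).
336 = 2^4 × 3 × 7
1904 = 2^4 × 7 × 17
1104 = 2^4 × 3 × 23
gcd(336, 1904, 1104) = 2^4 = 16.

16 cm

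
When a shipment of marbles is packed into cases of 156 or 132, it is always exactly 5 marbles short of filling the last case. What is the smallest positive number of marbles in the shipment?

1711

Being 5 short of a full case of size k means N ≡ −5 (mod k), i.e. N + 5 is a multiple of each size.
156 = 2^2 × 3 × 13
132 = 2^2 × 3 × 11
LCM(156, 132) = 2^2 × 3 × 11 × 13 = 1716.
Smallest positive N is 1716 − 5 = 1711.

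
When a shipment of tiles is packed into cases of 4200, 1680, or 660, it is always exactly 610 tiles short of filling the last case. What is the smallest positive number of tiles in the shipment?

Being 610 short of a full case of size k means N ≡ −610 (mod k), i.e. N + 610 is a multiple of each size.
4200 = 2^3 × 3 × 5^2 × 7
1680 = 2^4 × 3 × 5 × 7
660 = 2^2 × 3 × 5 × 11
LCM(4200, 1680, 660) = 2^4 × 3 × 5^2 × 7 × 11 = 92400.
Smallest positive N is 92400 − 610 = 91790.

91790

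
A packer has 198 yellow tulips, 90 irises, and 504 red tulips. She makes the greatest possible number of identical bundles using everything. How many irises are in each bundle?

5

Number of bundles = gcd(198, 90, 504).
198 = 2 × 3^2 × 11
90 = 2 × 3^2 × 5
504 = 2^3 × 3^2 × 7
gcd(198, 90, 504) = 2 × 3^2 = 18.
irises per bundle = 90 / 18 = 5.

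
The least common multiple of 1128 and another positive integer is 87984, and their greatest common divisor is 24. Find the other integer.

1872

gcd × lcm = product of the two integers, so the other integer is (24 × 87984) / 1128 = 1872.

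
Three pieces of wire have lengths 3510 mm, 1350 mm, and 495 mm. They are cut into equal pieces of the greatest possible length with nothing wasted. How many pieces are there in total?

Piece length = gcd(3510, 1350, 495).
3510 = 2 × 3^3 × 5 × 13
1350 = 2 × 3^3 × 5^2
495 = 3^2 × 5 × 11
gcd(3510, 1350, 495) = 3^2 × 5 = 45.
Total pieces = 3510/45 + 1350/45 + 495/45 = 78 + 30 + 11 = 119.

119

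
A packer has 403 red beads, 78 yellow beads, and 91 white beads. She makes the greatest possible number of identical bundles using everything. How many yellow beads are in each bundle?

Number of bundles = gcd(403, 78, 91).
403 = 13 × 31
78 = 2 × 3 × 13
91 = 7 × 13
gcd(403, 78, 91) = 13.
yellow beads per bundle = 78 / 13 = 6.

6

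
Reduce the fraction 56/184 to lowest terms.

7/23

56 = 2^3 × 7
184 = 2^3 × 23
gcd(56, 184) = 2^3 = 8.
Divide numerator and denominator by 8: 56/184 = 7/23.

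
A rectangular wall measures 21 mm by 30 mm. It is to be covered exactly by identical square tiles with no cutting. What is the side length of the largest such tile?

The tile side must divide both 21 and 30, so the largest is their gcd.
21 = 3 × 7
30 = 2 × 3 × 5
gcd(21, 30) = 3.

3 mm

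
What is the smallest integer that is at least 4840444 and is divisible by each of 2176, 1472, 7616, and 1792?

4904704

The integer must be a common multiple of 2176, 1472, 7616, and 1792, so a multiple of their LCM.
2176 = 2^7 × 17
1472 = 2^6 × 23
7616 = 2^6 × 7 × 17
1792 = 2^8 × 7
LCM(2176, 1472, 7616, 1792) = 2^8 × 7 × 17 × 23 = 700672.
Smallest multiple of 700672 that is ≥ 4840444: ⌈4840444/700672⌉ × 700672 = 7 × 700672 = 4904704.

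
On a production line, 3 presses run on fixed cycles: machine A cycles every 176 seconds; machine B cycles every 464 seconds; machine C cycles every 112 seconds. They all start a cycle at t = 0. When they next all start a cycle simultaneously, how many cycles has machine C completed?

319 cycles

The first common completion time is the LCM of the periods.
176 = 2^4 × 11
464 = 2^4 × 29
112 = 2^4 × 7
LCM(176, 464, 112) = 2^4 × 7 × 11 × 29 = 35728.
Cycles for period 112: 35728 / 112 = 319.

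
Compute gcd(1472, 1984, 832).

1472 = 2^6 × 23
1984 = 2^6 × 31
832 = 2^6 × 13
gcd(1472, 1984, 832) = 2^6 = 64.

64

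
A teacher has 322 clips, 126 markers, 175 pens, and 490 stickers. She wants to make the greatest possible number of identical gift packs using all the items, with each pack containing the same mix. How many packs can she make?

7 packs

The pack count must divide each quantity, so the greatest is gcd(322, 126, 175, 490).
322 = 2 × 7 × 23
126 = 2 × 3^2 × 7
175 = 5^2 × 7
490 = 2 × 5 × 7^2
gcd(322, 126, 175, 490) = 7.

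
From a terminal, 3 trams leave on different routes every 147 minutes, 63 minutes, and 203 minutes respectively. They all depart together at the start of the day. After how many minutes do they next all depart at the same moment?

12789 minutes

They coincide at every common multiple of the periods; the first is the LCM.
147 = 3 × 7^2
63 = 3^2 × 7
203 = 7 × 29
LCM(147, 63, 203) = 3^2 × 7^2 × 29 = 12789.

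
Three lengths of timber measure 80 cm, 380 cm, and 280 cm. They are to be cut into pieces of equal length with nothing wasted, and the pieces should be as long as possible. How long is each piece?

20 cm

Each piece length must divide every original length, so the longest possible is gcd(80, 380, 280).
80 = 2^4 × 5
380 = 2^2 × 5 × 19
280 = 2^3 × 5 × 7
gcd(80, 380, 280) = 2^2 × 5 = 20.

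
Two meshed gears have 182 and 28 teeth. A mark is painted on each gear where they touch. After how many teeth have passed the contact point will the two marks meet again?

364 teeth

They coincide at every common multiple of the periods; the first is the LCM.
182 = 2 × 7 × 13
28 = 2^2 × 7
LCM(182, 28) = 2^2 × 7 × 13 = 364.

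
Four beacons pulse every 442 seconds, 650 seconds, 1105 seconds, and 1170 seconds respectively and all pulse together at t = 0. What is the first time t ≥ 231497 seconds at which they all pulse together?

298350 seconds

Joint pulses occur at multiples of LCM(442, 650, 1105, 1170).
442 = 2 × 13 × 17
650 = 2 × 5^2 × 13
1105 = 5 × 13 × 17
1170 = 2 × 3^2 × 5 × 13
LCM(442, 650, 1105, 1170) = 2 × 3^2 × 5^2 × 13 × 17 = 99450.
Smallest multiple of 99450 that is ≥ 231497: ⌈231497/99450⌉ × 99450 = 3 × 99450 = 298350.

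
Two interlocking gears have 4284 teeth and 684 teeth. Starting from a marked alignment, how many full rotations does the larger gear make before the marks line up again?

19 rotations

The first common completion time is the LCM of the periods.
4284 = 2^2 × 3^2 × 7 × 17
684 = 2^2 × 3^2 × 19
LCM(4284, 684) = 2^2 × 3^2 × 7 × 17 × 19 = 81396.
Rotations for period 4284: 81396 / 4284 = 19.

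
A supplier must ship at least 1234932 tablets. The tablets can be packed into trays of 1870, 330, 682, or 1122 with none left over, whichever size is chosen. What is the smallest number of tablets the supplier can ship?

The number of tablets must be a common multiple of 1870, 330, 682, and 1122, so a multiple of their LCM.
1870 = 2 × 5 × 11 × 17
330 = 2 × 3 × 5 × 11
682 = 2 × 11 × 31
1122 = 2 × 3 × 11 × 17
LCM(1870, 330, 682, 1122) = 2 × 3 × 5 × 11 × 17 × 31 = 173910.
Smallest multiple of 173910 that is ≥ 1234932: ⌈1234932/173910⌉ × 173910 = 8 × 173910 = 1391280.

1391280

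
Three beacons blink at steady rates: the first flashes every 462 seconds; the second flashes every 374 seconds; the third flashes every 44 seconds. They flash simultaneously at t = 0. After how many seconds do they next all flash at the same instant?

15708 seconds

They coincide at every common multiple of the periods; the first is the LCM.
462 = 2 × 3 × 7 × 11
374 = 2 × 11 × 17
44 = 2^2 × 11
LCM(462, 374, 44) = 2^2 × 3 × 7 × 11 × 17 = 15708.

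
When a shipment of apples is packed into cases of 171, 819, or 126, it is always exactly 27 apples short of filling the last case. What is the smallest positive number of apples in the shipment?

31095

Being 27 short of a full case of size k means N ≡ −27 (mod k), i.e. N + 27 is a multiple of each size.
171 = 3^2 × 19
819 = 3^2 × 7 × 13
126 = 2 × 3^2 × 7
LCM(171, 819, 126) = 2 × 3^2 × 7 × 13 × 19 = 31122.
Smallest positive N is 31122 − 27 = 31095.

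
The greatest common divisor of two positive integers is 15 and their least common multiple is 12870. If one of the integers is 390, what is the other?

495

For two integers, gcd × lcm = product, so the other is (15 × 12870) / 390 = 193050 / 390 = 495.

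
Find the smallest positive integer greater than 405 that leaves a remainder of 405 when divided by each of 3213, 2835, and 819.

N − 405 must be a common multiple of 3213, 2835, and 819.
3213 = 3^3 × 7 × 17
2835 = 3^4 × 5 × 7
819 = 3^2 × 7 × 13
LCM(3213, 2835, 819) = 3^4 × 5 × 7 × 13 × 17 = 626535.
Smallest N > 405 is LCM + 405 = 626535 + 405 = 626940.

626940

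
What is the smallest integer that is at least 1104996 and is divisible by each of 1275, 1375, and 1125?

1262250

The integer must be a common multiple of 1275, 1375, and 1125, so a multiple of their LCM.
1275 = 3 × 5^2 × 17
1375 = 5^3 × 11
1125 = 3^2 × 5^3
LCM(1275, 1375, 1125) = 3^2 × 5^3 × 11 × 17 = 210375.
Smallest multiple of 210375 that is ≥ 1104996: ⌈1104996/210375⌉ × 210375 = 6 × 210375 = 1262250.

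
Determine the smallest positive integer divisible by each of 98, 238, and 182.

21658

98 = 2 × 7^2
238 = 2 × 7 × 17
182 = 2 × 7 × 13
LCM(98, 238, 182) = 2 × 7^2 × 13 × 17 = 21658.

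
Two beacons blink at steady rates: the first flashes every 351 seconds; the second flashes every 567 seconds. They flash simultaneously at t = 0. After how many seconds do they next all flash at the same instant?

We need the least common multiple of the intervals.
351 = 3^3 × 13
567 = 3^4 × 7
LCM(351, 567) = 3^4 × 7 × 13 = 7371.

7371 seconds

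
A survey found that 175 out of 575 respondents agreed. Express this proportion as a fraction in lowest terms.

7/23

175 = 5^2 × 7
575 = 5^2 × 23
gcd(175, 575) = 5^2 = 25.
Divide numerator and denominator by 25: 175/575 = 7/23.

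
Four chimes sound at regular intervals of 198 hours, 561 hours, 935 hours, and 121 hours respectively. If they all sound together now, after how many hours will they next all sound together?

185130 hours

The first simultaneous occurrence is after LCM of the individual periods.
198 = 2 × 3^2 × 11
561 = 3 × 11 × 17
935 = 5 × 11 × 17
121 = 11^2
LCM(198, 561, 935, 121) = 2 × 3^2 × 5 × 11^2 × 17 = 185130.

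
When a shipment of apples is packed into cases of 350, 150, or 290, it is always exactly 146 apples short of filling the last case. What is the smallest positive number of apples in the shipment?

30304

Being 146 short of a full case of size k means N ≡ −146 (mod k), i.e. N + 146 is a multiple of each size.
350 = 2 × 5^2 × 7
150 = 2 × 3 × 5^2
290 = 2 × 5 × 29
LCM(350, 150, 290) = 2 × 3 × 5^2 × 7 × 29 = 30450.
Smallest positive N is 30450 − 146 = 30304.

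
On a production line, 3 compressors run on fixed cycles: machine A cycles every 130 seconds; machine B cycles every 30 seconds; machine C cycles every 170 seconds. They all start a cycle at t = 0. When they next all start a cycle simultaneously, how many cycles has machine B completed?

The first common completion time is the LCM of the periods.
130 = 2 × 5 × 13
30 = 2 × 3 × 5
170 = 2 × 5 × 17
LCM(130, 30, 170) = 2 × 3 × 5 × 13 × 17 = 6630.
Cycles for period 30: 6630 / 30 = 221.

221 cycles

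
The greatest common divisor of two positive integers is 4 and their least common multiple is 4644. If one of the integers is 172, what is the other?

For two integers, gcd × lcm = product, so the other is (4 × 4644) / 172 = 18576 / 172 = 108.

108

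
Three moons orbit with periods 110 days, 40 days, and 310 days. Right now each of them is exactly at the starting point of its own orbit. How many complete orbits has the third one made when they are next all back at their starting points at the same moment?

They are all back at their starting positions together after one LCM of the periods.
110 = 2 × 5 × 11
40 = 2^3 × 5
310 = 2 × 5 × 31
LCM(110, 40, 310) = 2^3 × 5 × 11 × 31 = 13640.
Orbits for period 310: 13640 / 310 = 44.

44 orbits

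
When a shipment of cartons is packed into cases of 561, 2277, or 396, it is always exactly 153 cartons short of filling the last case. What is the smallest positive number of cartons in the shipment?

154683

Being 153 short of a full case of size k means N ≡ −153 (mod k), i.e. N + 153 is a multiple of each size.
561 = 3 × 11 × 17
2277 = 3^2 × 11 × 23
396 = 2^2 × 3^2 × 11
LCM(561, 2277, 396) = 2^2 × 3^2 × 11 × 17 × 23 = 154836.
Smallest positive N is 154836 − 153 = 154683.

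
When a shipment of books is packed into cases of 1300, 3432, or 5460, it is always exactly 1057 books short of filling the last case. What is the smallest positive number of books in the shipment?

Being 1057 short of a full case of size k means N ≡ −1057 (mod k), i.e. N + 1057 is a multiple of each size.
1300 = 2^2 × 5^2 × 13
3432 = 2^3 × 3 × 11 × 13
5460 = 2^2 × 3 × 5 × 7 × 13
LCM(1300, 3432, 5460) = 2^3 × 3 × 5^2 × 7 × 11 × 13 = 600600.
Smallest positive N is 600600 − 1057 = 599543.

599543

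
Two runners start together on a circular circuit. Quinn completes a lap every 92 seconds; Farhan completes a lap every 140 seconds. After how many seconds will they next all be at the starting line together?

They coincide at every common multiple of the periods; the first is the LCM.
92 = 2^2 × 23
140 = 2^2 × 5 × 7
LCM(92, 140) = 2^2 × 5 × 7 × 23 = 3220.

3220 seconds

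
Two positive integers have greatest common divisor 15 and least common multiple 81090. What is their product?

For any two positive integers, gcd × lcm = product = 15 × 81090 = 1216350.

1216350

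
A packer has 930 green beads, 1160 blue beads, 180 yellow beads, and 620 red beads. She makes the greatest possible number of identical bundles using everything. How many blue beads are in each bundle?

116

Number of bundles = gcd(930, 1160, 180, 620).
930 = 2 × 3 × 5 × 31
1160 = 2^3 × 5 × 29
180 = 2^2 × 3^2 × 5
620 = 2^2 × 5 × 31
gcd(930, 1160, 180, 620) = 2 × 5 = 10.
blue beads per bundle = 1160 / 10 = 116.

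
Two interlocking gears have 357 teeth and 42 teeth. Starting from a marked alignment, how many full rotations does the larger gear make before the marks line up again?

2 rotations

The first common completion time is the LCM of the periods.
357 = 3 × 7 × 17
42 = 2 × 3 × 7
LCM(357, 42) = 2 × 3 × 7 × 17 = 714.
Rotations for period 357: 714 / 357 = 2.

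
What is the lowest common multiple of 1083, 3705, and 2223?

1083 = 3 × 19^2
3705 = 3 × 5 × 13 × 19
2223 = 3^2 × 13 × 19
LCM(1083, 3705, 2223) = 3^2 × 5 × 13 × 19^2 = 211185.

211185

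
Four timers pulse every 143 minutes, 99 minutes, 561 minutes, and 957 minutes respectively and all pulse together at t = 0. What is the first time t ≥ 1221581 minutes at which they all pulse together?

Joint pulses occur at multiples of LCM(143, 99, 561, 957).
143 = 11 × 13
99 = 3^2 × 11
561 = 3 × 11 × 17
957 = 3 × 11 × 29
LCM(143, 99, 561, 957) = 3^2 × 11 × 13 × 17 × 29 = 634491.
Smallest multiple of 634491 that is ≥ 1221581: ⌈1221581/634491⌉ × 634491 = 2 × 634491 = 1268982.

1268982 minutes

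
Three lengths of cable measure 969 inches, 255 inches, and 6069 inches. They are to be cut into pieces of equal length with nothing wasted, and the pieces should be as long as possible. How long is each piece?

51 inches

The greatest length dividing all of 969, 255, and 6069 is their gcd.
969 = 3 × 17 × 19
255 = 3 × 5 × 17
6069 = 3 × 7 × 17^2
gcd(969, 255, 6069) = 3 × 17 = 51.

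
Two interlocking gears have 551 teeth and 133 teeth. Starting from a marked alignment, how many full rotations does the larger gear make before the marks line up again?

7 rotations

They are all back at their starting positions together after one LCM of the periods.
551 = 19 × 29
133 = 7 × 19
LCM(551, 133) = 7 × 19 × 29 = 3857.
Rotations for period 551: 3857 / 551 = 7.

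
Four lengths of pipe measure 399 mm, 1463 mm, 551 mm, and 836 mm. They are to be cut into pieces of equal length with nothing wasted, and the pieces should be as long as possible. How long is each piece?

Each piece length must divide every original length, so the longest possible is gcd(399, 1463, 551, 836).
399 = 3 × 7 × 19
1463 = 7 × 11 × 19
551 = 19 × 29
836 = 2^2 × 11 × 19
gcd(399, 1463, 551, 836) = 19.

19 mm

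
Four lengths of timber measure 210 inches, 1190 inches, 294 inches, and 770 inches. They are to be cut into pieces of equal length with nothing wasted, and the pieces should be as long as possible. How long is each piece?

14 inches

Each piece length must divide every original length, so the longest possible is gcd(210, 1190, 294, 770).
210 = 2 × 3 × 5 × 7
1190 = 2 × 5 × 7 × 17
294 = 2 × 3 × 7^2
770 = 2 × 5 × 7 × 11
gcd(210, 1190, 294, 770) = 2 × 7 = 14.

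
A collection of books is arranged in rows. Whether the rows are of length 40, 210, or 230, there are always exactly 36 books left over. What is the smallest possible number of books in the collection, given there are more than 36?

N − 36 must be a common multiple of 40, 210, and 230.
40 = 2^3 × 5
210 = 2 × 3 × 5 × 7
230 = 2 × 5 × 23
LCM(40, 210, 230) = 2^3 × 3 × 5 × 7 × 23 = 19320.
Smallest N > 36 is LCM + 36 = 19320 + 36 = 19356.

19356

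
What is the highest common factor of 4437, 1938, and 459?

4437 = 3^2 × 17 × 29
1938 = 2 × 3 × 17 × 19
459 = 3^3 × 17
gcd(4437, 1938, 459) = 3 × 17 = 51.

51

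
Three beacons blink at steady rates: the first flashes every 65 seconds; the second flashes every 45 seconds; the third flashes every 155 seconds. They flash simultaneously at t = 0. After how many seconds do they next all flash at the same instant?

The first simultaneous occurrence is after LCM of the individual periods.
65 = 5 × 13
45 = 3^2 × 5
155 = 5 × 31
LCM(65, 45, 155) = 3^2 × 5 × 13 × 31 = 18135.

18135 seconds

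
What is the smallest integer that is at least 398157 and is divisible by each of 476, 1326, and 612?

445536

The integer must be a common multiple of 476, 1326, and 612, so a multiple of their LCM.
476 = 2^2 × 7 × 17
1326 = 2 × 3 × 13 × 17
612 = 2^2 × 3^2 × 17
LCM(476, 1326, 612) = 2^2 × 3^2 × 7 × 13 × 17 = 55692.
Smallest multiple of 55692 that is ≥ 398157: ⌈398157/55692⌉ × 55692 = 8 × 55692 = 445536.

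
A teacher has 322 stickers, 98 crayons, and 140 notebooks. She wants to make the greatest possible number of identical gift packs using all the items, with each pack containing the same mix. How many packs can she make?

14 packs

The pack count must divide each quantity, so the greatest is gcd(322, 98, 140).
322 = 2 × 7 × 23
98 = 2 × 7^2
140 = 2^2 × 5 × 7
gcd(322, 98, 140) = 2 × 7 = 14.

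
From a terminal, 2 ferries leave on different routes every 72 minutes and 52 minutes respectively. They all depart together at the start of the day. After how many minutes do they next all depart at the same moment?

936 minutes

We need the least common multiple of the intervals.
72 = 2^3 × 3^2
52 = 2^2 × 13
LCM(72, 52) = 2^3 × 3^2 × 13 = 936.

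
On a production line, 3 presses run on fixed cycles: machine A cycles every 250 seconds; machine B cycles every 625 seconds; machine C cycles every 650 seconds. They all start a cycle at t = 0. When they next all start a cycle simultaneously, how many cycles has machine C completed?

They are all back at their starting positions together after one LCM of the periods.
250 = 2 × 5^3
625 = 5^4
650 = 2 × 5^2 × 13
LCM(250, 625, 650) = 2 × 5^4 × 13 = 16250.
Cycles for period 650: 16250 / 650 = 25.

25 cycles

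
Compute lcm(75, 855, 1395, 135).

397575

75 = 3 × 5^2
855 = 3^2 × 5 × 19
1395 = 3^2 × 5 × 31
135 = 3^3 × 5
LCM(75, 855, 1395, 135) = 3^3 × 5^2 × 19 × 31 = 397575.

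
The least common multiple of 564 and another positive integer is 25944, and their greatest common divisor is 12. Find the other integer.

gcd × lcm = product of the two integers, so the other integer is (12 × 25944) / 564 = 552.

552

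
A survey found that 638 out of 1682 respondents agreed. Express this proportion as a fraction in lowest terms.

638 = 2 × 11 × 29
1682 = 2 × 29^2
gcd(638, 1682) = 2 × 29 = 58.
Divide numerator and denominator by 58: 638/1682 = 11/29.

11/29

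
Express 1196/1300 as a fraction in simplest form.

23/25

1196 = 2^2 × 13 × 23
1300 = 2^2 × 5^2 × 13
gcd(1196, 1300) = 2^2 × 13 = 52.
Divide numerator and denominator by 52: 1196/1300 = 23/25.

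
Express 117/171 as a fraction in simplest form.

117 = 3^2 × 13
171 = 3^2 × 19
gcd(117, 171) = 3^2 = 9.
Divide numerator and denominator by 9: 117/171 = 13/19.

13/19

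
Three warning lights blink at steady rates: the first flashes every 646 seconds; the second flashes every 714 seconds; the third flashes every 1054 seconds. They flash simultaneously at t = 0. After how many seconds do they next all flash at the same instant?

420546 seconds

We need the least common multiple of the intervals.
646 = 2 × 17 × 19
714 = 2 × 3 × 7 × 17
1054 = 2 × 17 × 31
LCM(646, 714, 1054) = 2 × 3 × 7 × 17 × 19 × 31 = 420546.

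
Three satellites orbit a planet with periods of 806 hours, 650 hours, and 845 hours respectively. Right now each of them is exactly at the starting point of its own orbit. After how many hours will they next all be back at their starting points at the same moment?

261950 hours

They coincide at every common multiple of the periods; the first is the LCM.
806 = 2 × 13 × 31
650 = 2 × 5^2 × 13
845 = 5 × 13^2
LCM(806, 650, 845) = 2 × 5^2 × 13^2 × 31 = 261950.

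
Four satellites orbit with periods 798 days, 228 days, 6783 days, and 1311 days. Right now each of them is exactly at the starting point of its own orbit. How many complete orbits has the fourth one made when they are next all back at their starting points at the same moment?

476 orbits

All finish a whole number of cycles simultaneously at t = LCM of the periods.
798 = 2 × 3 × 7 × 19
228 = 2^2 × 3 × 19
6783 = 3 × 7 × 17 × 19
1311 = 3 × 19 × 23
LCM(798, 228, 6783, 1311) = 2^2 × 3 × 7 × 17 × 19 × 23 = 624036.
Orbits for period 1311: 624036 / 1311 = 476.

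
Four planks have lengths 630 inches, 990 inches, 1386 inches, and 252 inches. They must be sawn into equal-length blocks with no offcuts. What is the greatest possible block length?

18 inches

This is the greatest common divisor of 630, 990, 1386, and 252.
630 = 2 × 3^2 × 5 × 7
990 = 2 × 3^2 × 5 × 11
1386 = 2 × 3^2 × 7 × 11
252 = 2^2 × 3^2 × 7
gcd(630, 990, 1386, 252) = 2 × 3^2 = 18.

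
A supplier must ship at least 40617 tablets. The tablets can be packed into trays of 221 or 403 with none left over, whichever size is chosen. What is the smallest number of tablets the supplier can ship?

The number of tablets must be a common multiple of 221 and 403, so a multiple of their LCM.
221 = 13 × 17
403 = 13 × 31
LCM(221, 403) = 13 × 17 × 31 = 6851.
Smallest multiple of 6851 that is ≥ 40617: ⌈40617/6851⌉ × 6851 = 6 × 6851 = 41106.

41106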